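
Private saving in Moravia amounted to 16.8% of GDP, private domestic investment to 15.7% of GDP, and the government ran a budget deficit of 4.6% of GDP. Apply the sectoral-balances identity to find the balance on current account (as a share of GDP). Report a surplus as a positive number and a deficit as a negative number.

-3.5

By the sectoral-balances identity, CA = (S_private - I) + (T - G).
Private balance = 16.8 - 15.7 = 1.1
Government balance (T - G) = -4.6
CA = 1.1 + (-4.6) = -3.5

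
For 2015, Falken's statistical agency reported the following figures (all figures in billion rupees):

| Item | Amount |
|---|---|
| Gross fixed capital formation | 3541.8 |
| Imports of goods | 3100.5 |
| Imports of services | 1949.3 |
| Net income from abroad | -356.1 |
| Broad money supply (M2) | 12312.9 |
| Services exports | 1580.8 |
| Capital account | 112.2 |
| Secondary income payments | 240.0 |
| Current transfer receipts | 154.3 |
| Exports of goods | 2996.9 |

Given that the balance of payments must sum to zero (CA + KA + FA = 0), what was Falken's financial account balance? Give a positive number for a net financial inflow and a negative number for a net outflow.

801.7

Goods balance = 2996.9 - 3100.5 = -103.6
Services balance = 1580.8 - 1949.3 = -368.5
Trade balance (goods + services) = -103.6 + (-368.5) = -472.1
Net primary income = -356.1
Net secondary income = 154.3 - 240.0 = -85.7
Current account = -472.1 + (-356.1) + (-85.7) = -913.9
Financial account = -(-913.9 + 112.2) = 801.7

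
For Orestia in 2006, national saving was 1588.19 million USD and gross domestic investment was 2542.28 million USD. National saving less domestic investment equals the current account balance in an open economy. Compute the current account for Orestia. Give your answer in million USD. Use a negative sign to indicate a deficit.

S - I = CA (net lending to the rest of the world).
CA = S - I = 1588.19 - 2542.28 = -954.09

-954.09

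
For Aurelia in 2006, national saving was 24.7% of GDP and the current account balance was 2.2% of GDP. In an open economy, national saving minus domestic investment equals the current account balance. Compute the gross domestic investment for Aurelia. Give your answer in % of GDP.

22.5

I = S - CA = 24.7 - 2.2 = 22.5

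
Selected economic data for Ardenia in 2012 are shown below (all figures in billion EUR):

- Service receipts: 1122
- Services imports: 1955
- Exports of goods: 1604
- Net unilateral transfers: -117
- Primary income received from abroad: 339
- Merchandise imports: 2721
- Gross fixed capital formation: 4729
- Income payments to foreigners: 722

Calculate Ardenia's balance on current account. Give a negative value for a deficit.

-2450

Goods balance = 1604 - 2721 = -1117
Services balance = 1122 - 1955 = -833
Trade balance (goods + services) = -1117 + (-833) = -1950
Net primary income = 339 - 722 = -383
Net secondary income = -117
Current account = -1950 + (-383) + (-117) = -2450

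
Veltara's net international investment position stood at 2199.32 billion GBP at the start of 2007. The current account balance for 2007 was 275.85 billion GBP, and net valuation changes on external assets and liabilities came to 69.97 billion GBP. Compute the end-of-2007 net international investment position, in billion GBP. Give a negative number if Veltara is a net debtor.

2545.14

Change in NIIP = current account + net valuation change = 275.85 + 69.97 = 345.82
End-of-year NIIP = 2199.32 + 345.82 = 2545.14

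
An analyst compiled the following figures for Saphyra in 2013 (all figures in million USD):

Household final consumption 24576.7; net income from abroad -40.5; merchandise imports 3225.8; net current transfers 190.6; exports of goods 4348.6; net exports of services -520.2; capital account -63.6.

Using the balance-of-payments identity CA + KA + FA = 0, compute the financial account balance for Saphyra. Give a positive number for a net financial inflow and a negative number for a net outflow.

Goods balance = 4348.6 - 3225.8 = 1122.8
Services balance = -520.2
Trade balance (goods + services) = 1122.8 + (-520.2) = 602.6
Net primary income = -40.5
Net secondary income = 190.6
Current account = 602.6 + (-40.5) + 190.6 = 752.7
Financial account = -(752.7 + (-63.6)) = -689.1

-689.1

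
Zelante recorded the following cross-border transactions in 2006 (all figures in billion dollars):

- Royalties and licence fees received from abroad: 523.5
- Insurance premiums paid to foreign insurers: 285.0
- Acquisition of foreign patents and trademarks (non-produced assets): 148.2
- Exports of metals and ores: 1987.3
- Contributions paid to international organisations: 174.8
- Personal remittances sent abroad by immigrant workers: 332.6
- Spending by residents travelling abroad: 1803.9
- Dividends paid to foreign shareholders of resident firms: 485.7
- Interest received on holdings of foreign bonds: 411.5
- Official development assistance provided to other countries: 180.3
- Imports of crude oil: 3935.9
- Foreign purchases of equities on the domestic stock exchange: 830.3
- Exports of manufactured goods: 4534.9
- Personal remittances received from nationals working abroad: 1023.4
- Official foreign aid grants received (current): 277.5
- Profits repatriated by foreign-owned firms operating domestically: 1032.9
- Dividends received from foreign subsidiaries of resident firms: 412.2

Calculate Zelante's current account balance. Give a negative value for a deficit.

939.2

Goods: 1987.3 + 4534.9 - 3935.9 = 2586.3
Services: -285.0 - 1803.9 + 523.5 = -1565.4
Primary income: -1032.9 + 411.5 + 412.2 - 485.7 = -694.9
Secondary income: -174.8 + 277.5 - 332.6 - 180.3 + 1023.4 = 613.2
Current account = 2586.3 + (-1565.4) + (-694.9) + 613.2 = 939.2
(Excluded from the current account — capital account: acquisition of foreign patents and trademarks (non-produced assets) 148.2; financial account: foreign purchases of equities on the domestic stock exchange 830.3.)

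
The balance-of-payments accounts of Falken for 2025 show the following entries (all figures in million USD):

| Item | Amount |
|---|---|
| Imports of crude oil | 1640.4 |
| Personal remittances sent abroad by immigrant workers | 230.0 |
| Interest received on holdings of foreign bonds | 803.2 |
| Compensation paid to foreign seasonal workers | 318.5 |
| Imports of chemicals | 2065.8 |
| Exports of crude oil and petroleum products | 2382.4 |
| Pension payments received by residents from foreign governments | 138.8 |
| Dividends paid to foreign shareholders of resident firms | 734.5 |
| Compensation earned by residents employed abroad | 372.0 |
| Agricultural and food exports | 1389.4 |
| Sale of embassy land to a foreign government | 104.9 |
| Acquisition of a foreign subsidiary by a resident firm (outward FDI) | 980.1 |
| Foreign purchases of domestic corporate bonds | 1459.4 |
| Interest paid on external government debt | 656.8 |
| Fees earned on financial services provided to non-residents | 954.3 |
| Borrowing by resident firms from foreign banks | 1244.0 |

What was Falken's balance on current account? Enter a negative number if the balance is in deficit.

394.1

Goods: 1389.4 - 2065.8 + 2382.4 - 1640.4 = 65.6
Services: 954.3
Primary income: 372.0 - 656.8 + 803.2 - 318.5 - 734.5 = -534.6
Secondary income: -230.0 + 138.8 = -91.2
Current account = 65.6 + 954.3 + (-534.6) + (-91.2) = 394.1
(Excluded from the current account — capital account: sale of embassy land to a foreign government 104.9; financial account: acquisition of a foreign subsidiary by a resident firm (outward FDI) 980.1, foreign purchases of domestic corporate bonds 1459.4, borrowing by resident firms from foreign banks 1244.0.)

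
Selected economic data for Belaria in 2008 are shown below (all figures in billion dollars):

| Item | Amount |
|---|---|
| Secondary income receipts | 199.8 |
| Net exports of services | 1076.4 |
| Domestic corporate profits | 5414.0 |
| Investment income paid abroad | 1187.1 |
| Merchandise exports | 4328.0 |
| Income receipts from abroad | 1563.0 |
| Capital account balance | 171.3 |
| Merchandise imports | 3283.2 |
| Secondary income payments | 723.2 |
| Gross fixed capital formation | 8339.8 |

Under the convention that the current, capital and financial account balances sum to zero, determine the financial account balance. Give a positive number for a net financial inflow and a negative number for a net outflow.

Goods balance = 4328.0 - 3283.2 = 1044.8
Services balance = 1076.4
Trade balance (goods + services) = 1044.8 + 1076.4 = 2121.2
Net primary income = 1563.0 - 1187.1 = 375.9
Net secondary income = 199.8 - 723.2 = -523.4
Current account = 2121.2 + 375.9 + (-523.4) = 1973.7
Financial account = -(1973.7 + 171.3) = -2145.0

-2145.0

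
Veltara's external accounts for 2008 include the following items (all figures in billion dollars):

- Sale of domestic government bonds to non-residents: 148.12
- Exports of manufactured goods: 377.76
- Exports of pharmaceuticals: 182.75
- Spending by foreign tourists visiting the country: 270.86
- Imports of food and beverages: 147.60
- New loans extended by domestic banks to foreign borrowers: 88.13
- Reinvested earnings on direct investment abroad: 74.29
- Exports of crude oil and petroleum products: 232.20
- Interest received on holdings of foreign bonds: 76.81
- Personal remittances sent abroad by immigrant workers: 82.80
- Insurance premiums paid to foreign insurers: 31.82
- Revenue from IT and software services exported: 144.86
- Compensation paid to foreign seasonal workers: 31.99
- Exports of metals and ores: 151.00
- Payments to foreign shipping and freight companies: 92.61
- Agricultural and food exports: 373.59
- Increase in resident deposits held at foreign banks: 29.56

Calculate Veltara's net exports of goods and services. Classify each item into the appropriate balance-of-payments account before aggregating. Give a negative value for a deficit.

Goods: -147.60 + 151.00 + 377.76 + 373.59 + 232.20 + 182.75 = 1169.70
Services: -31.82 + 270.86 + 144.86 - 92.61 = 291.29
Trade balance = 1169.70 + 291.29 = 1460.99
(Excluded from the trade balance — financial account: sale of domestic government bonds to non-residents 148.12, new loans extended by domestic banks to foreign borrowers 88.13, increase in resident deposits held at foreign banks 29.56; primary income: reinvested earnings on direct investment abroad 74.29, interest received on holdings of foreign bonds 76.81, compensation paid to foreign seasonal workers 31.99; secondary income: personal remittances sent abroad by immigrant workers 82.80.)

1460.99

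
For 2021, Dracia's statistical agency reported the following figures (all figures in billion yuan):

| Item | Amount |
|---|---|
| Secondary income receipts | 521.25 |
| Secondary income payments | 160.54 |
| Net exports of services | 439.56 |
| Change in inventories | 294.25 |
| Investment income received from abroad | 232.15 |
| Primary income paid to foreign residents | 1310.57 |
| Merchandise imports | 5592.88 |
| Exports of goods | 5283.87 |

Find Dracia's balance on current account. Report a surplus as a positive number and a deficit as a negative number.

-587.16

Goods balance = 5283.87 - 5592.88 = -309.01
Services balance = 439.56
Trade balance (goods + services) = -309.01 + 439.56 = 130.55
Net primary income = 232.15 - 1310.57 = -1078.42
Net secondary income = 521.25 - 160.54 = 360.71
Current account = 130.55 + (-1078.42) + 360.71 = -587.16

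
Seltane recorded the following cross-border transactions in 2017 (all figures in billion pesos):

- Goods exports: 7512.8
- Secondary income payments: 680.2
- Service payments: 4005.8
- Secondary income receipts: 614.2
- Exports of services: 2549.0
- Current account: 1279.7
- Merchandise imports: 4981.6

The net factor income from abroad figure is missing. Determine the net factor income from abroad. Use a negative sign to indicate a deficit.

271.3

Current account = goods balance + services balance + net primary income + net secondary income
Sum of the known components = 1008.4
Net factor income from abroad = CA - (known components) = 1279.7 - 1008.4 = 271.3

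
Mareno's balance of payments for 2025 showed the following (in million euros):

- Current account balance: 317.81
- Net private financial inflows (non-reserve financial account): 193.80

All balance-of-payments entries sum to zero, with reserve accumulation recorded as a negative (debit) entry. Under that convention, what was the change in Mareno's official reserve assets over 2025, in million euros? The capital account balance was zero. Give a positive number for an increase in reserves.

511.61

Official reserve transactions balance = -(317.81 + 193.80) = -511.61
An accumulation of reserves is recorded as a debit (negative entry), so the change in the stock of reserves is the negative of that balance.
Change in official reserves = -(-511.61) = 511.61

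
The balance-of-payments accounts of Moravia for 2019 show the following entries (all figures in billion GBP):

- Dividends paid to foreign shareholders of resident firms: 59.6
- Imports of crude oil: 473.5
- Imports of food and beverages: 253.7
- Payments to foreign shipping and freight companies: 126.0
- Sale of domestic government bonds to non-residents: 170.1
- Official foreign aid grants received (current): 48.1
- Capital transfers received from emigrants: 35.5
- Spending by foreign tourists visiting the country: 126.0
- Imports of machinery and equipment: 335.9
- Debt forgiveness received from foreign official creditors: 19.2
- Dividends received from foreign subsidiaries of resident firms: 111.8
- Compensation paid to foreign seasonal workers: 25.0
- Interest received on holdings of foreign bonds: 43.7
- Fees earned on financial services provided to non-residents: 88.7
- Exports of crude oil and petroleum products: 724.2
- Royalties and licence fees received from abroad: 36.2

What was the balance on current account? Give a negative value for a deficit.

-95.0

Goods: -253.7 - 335.9 + 724.2 - 473.5 = -338.9
Services: 126.0 + 88.7 + 36.2 - 126.0 = 124.9
Primary income: 43.7 + 111.8 - 59.6 - 25.0 = 70.9
Secondary income: 48.1
Current account = (-338.9) + 124.9 + 70.9 + 48.1 = -95.0
(Excluded from the current account — financial account: sale of domestic government bonds to non-residents 170.1; capital account: capital transfers received from emigrants 35.5, debt forgiveness received from foreign official creditors 19.2.)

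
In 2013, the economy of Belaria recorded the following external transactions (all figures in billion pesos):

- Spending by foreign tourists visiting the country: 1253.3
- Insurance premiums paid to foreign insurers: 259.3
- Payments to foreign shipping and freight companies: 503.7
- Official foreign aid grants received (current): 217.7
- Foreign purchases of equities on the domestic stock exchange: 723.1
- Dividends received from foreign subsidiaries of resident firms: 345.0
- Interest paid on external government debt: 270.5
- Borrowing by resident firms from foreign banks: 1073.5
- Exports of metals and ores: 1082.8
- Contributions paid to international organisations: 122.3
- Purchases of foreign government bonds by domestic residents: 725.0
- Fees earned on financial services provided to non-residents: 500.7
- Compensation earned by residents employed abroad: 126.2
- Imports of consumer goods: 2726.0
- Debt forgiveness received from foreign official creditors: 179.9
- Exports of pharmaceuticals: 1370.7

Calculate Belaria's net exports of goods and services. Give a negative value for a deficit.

718.5

Goods: -2726.0 + 1082.8 + 1370.7 = -272.5
Services: -259.3 + 500.7 - 503.7 + 1253.3 = 991.0
Trade balance = -272.5 + 991.0 = 718.5
(Excluded from the trade balance — secondary income: official foreign aid grants received (current) 217.7, contributions paid to international organisations 122.3; financial account: foreign purchases of equities on the domestic stock exchange 723.1, borrowing by resident firms from foreign banks 1073.5, purchases of foreign government bonds by domestic residents 725.0; primary income: dividends received from foreign subsidiaries of resident firms 345.0, interest paid on external government debt 270.5, compensation earned by residents employed abroad 126.2; capital account: debt forgiveness received from foreign official creditors 179.9.)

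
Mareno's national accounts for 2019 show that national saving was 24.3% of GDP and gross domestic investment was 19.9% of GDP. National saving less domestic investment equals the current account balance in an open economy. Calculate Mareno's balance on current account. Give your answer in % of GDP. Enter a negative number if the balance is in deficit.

S - I = CA (net lending to the rest of the world).
CA = S - I = 24.3 - 19.9 = 4.4

4.4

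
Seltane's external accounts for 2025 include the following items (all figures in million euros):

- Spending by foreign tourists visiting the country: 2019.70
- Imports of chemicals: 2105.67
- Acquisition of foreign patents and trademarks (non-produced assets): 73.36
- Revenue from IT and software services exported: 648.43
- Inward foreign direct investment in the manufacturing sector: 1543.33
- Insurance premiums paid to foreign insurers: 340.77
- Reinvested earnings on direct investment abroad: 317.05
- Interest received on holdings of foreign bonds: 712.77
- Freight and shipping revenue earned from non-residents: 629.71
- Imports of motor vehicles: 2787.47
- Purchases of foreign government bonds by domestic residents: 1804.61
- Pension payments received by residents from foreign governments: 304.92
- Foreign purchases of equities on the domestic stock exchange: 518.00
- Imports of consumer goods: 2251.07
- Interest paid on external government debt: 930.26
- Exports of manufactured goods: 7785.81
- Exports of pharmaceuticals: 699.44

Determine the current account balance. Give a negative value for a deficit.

4702.59

Goods: -2105.67 - 2787.47 + 7785.81 + 699.44 - 2251.07 = 1341.04
Services: 629.71 - 340.77 + 648.43 + 2019.70 = 2957.07
Primary income: 712.77 - 930.26 + 317.05 = 99.56
Secondary income: 304.92
Current account = 1341.04 + 2957.07 + 99.56 + 304.92 = 4702.59
(Excluded from the current account — capital account: acquisition of foreign patents and trademarks (non-produced assets) 73.36; financial account: inward foreign direct investment in the manufacturing sector 1543.33, purchases of foreign government bonds by domestic residents 1804.61, foreign purchases of equities on the domestic stock exchange 518.00.)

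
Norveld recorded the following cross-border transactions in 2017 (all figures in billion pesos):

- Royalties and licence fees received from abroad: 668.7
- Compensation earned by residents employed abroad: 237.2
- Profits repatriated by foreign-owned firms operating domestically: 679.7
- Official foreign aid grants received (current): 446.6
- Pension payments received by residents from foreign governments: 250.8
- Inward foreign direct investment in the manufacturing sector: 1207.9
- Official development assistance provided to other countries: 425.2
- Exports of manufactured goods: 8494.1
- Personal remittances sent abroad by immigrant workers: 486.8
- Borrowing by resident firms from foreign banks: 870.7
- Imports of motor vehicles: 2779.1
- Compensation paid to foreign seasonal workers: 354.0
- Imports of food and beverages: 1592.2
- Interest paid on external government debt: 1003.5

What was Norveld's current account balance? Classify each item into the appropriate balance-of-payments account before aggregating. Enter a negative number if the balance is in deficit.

Goods: 8494.1 - 2779.1 - 1592.2 = 4122.8
Services: 668.7
Primary income: -354.0 - 679.7 + 237.2 - 1003.5 = -1800.0
Secondary income: 250.8 - 425.2 + 446.6 - 486.8 = -214.6
Current account = 4122.8 + 668.7 + (-1800.0) + (-214.6) = 2776.9
(Excluded from the current account — financial account: inward foreign direct investment in the manufacturing sector 1207.9, borrowing by resident firms from foreign banks 870.7.)

2776.9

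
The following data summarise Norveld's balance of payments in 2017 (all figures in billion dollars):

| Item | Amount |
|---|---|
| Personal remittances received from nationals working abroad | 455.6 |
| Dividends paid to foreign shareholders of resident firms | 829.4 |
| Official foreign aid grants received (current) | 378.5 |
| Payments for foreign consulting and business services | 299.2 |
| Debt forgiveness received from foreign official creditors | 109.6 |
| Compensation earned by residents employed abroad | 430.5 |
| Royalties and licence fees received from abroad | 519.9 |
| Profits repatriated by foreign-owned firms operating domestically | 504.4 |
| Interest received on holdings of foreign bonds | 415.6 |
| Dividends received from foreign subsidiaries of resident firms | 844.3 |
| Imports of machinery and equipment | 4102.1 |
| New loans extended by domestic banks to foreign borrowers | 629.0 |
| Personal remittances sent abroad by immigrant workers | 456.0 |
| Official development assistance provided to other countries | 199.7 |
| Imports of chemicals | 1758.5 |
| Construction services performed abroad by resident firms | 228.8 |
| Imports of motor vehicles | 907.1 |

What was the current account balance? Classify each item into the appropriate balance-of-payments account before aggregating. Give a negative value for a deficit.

-5783.2

Goods: -4102.1 - 907.1 - 1758.5 = -6767.7
Services: 228.8 + 519.9 - 299.2 = 449.5
Primary income: 430.5 + 415.6 - 829.4 - 504.4 + 844.3 = 356.6
Secondary income: -456.0 - 199.7 + 455.6 + 378.5 = 178.4
Current account = (-6767.7) + 449.5 + 356.6 + 178.4 = -5783.2
(Excluded from the current account — capital account: debt forgiveness received from foreign official creditors 109.6; financial account: new loans extended by domestic banks to foreign borrowers 629.0.)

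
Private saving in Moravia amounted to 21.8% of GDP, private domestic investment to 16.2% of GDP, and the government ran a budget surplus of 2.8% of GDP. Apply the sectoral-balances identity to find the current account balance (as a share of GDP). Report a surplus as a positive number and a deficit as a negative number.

By the sectoral-balances identity, CA = (S_private - I) + (T - G).
Private balance = 21.8 - 16.2 = 5.6
Government balance (T - G) = 2.8
CA = 5.6 + 2.8 = 8.4

8.4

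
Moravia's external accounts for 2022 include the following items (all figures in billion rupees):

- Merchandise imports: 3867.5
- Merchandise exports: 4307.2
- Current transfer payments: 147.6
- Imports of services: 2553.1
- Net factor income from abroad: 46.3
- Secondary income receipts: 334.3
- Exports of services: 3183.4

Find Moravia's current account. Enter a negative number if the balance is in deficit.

Goods balance = 4307.2 - 3867.5 = 439.7
Services balance = 3183.4 - 2553.1 = 630.3
Trade balance (goods + services) = 439.7 + 630.3 = 1070.0
Net primary income = 46.3
Net secondary income = 334.3 - 147.6 = 186.7
Current account = 1070.0 + 46.3 + 186.7 = 1303.0

1303.0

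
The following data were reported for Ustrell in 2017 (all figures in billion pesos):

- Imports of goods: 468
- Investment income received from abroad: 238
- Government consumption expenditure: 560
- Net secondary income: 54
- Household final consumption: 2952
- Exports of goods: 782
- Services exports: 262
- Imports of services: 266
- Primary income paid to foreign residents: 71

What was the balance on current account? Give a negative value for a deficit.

531

Goods balance = 782 - 468 = 314
Services balance = 262 - 266 = -4
Trade balance (goods + services) = 314 + (-4) = 310
Net primary income = 238 - 71 = 167
Net secondary income = 54
Current account = 310 + 167 + 54 = 531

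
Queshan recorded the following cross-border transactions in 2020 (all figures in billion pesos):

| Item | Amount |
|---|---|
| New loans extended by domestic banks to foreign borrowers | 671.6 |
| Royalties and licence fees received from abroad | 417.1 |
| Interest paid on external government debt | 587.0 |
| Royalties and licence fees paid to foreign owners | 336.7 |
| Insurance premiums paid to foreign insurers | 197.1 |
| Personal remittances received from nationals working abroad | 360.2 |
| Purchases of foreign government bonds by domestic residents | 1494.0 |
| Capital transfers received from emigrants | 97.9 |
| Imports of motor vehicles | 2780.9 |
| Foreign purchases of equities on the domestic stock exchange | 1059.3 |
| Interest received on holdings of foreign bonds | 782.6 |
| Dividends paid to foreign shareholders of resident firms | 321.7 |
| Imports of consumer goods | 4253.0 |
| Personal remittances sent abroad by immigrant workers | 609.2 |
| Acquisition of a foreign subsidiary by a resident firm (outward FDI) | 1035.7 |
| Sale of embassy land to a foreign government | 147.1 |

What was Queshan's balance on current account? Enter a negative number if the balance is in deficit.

Goods: -2780.9 - 4253.0 = -7033.9
Services: 417.1 - 336.7 - 197.1 = -116.7
Primary income: -321.7 + 782.6 - 587.0 = -126.1
Secondary income: 360.2 - 609.2 = -249.0
Current account = (-7033.9) + (-116.7) + (-126.1) + (-249.0) = -7525.7
(Excluded from the current account — financial account: new loans extended by domestic banks to foreign borrowers 671.6, purchases of foreign government bonds by domestic residents 1494.0, foreign purchases of equities on the domestic stock exchange 1059.3, acquisition of a foreign subsidiary by a resident firm (outward FDI) 1035.7; capital account: capital transfers received from emigrants 97.9, sale of embassy land to a foreign government 147.1.)

-7525.7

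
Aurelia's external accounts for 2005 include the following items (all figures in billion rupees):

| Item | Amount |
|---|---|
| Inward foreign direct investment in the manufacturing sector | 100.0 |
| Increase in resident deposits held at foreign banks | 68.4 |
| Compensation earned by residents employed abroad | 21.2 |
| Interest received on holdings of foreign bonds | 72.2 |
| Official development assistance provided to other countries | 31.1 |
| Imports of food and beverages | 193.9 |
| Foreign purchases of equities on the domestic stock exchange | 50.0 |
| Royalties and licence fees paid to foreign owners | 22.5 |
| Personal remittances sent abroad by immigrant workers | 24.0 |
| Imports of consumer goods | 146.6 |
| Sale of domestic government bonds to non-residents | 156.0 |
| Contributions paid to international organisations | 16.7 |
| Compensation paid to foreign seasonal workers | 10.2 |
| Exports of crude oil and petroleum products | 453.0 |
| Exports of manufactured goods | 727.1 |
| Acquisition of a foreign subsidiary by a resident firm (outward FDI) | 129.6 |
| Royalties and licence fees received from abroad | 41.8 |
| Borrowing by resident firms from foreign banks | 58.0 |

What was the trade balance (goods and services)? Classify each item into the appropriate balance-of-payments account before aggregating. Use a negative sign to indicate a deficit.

Goods: -146.6 + 453.0 + 727.1 - 193.9 = 839.6
Services: 41.8 - 22.5 = 19.3
Trade balance = 839.6 + 19.3 = 858.9
(Excluded from the trade balance — financial account: inward foreign direct investment in the manufacturing sector 100.0, increase in resident deposits held at foreign banks 68.4, foreign purchases of equities on the domestic stock exchange 50.0, sale of domestic government bonds to non-residents 156.0, acquisition of a foreign subsidiary by a resident firm (outward FDI) 129.6, borrowing by resident firms from foreign banks 58.0; primary income: compensation earned by residents employed abroad 21.2, interest received on holdings of foreign bonds 72.2, compensation paid to foreign seasonal workers 10.2; secondary income: official development assistance provided to other countries 31.1, personal remittances sent abroad by immigrant workers 24.0, contributions paid to international organisations 16.7.)

858.9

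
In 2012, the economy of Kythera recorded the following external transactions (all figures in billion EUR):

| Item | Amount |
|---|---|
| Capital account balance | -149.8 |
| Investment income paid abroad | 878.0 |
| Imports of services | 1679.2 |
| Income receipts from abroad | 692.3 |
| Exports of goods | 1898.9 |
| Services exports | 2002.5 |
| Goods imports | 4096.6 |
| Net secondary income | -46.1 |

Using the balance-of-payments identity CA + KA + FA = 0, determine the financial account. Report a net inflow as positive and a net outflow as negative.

2256.0

Goods balance = 1898.9 - 4096.6 = -2197.7
Services balance = 2002.5 - 1679.2 = 323.3
Trade balance (goods + services) = -2197.7 + 323.3 = -1874.4
Net primary income = 692.3 - 878.0 = -185.7
Net secondary income = -46.1
Current account = -1874.4 + (-185.7) + (-46.1) = -2106.2
Financial account = -(-2106.2 + (-149.8)) = 2256.0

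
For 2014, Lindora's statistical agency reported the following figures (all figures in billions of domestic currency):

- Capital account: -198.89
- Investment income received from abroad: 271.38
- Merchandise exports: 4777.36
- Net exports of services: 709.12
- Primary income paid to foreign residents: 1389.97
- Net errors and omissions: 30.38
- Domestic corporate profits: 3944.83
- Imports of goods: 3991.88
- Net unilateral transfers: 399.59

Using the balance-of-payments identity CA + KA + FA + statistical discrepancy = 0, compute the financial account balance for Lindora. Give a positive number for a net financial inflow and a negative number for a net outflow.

Goods balance = 4777.36 - 3991.88 = 785.48
Services balance = 709.12
Trade balance (goods + services) = 785.48 + 709.12 = 1494.60
Net primary income = 271.38 - 1389.97 = -1118.59
Net secondary income = 399.59
Current account = 1494.60 + (-1118.59) + 399.59 = 775.60
Financial account = -(775.60 + (-198.89) + 30.38) = -607.09

-607.09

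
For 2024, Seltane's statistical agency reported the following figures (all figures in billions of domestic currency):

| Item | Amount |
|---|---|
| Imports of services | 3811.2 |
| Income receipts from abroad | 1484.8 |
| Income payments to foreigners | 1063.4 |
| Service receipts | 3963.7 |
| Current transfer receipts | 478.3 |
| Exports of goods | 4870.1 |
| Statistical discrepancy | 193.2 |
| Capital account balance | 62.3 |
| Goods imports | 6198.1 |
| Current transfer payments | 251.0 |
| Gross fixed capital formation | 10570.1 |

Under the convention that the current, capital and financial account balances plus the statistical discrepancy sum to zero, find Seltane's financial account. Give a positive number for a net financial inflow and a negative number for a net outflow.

271.3

Goods balance = 4870.1 - 6198.1 = -1328.0
Services balance = 3963.7 - 3811.2 = 152.5
Trade balance (goods + services) = -1328.0 + 152.5 = -1175.5
Net primary income = 1484.8 - 1063.4 = 421.4
Net secondary income = 478.3 - 251.0 = 227.3
Current account = -1175.5 + 421.4 + 227.3 = -526.8
Financial account = -(-526.8 + 62.3 + 193.2) = 271.3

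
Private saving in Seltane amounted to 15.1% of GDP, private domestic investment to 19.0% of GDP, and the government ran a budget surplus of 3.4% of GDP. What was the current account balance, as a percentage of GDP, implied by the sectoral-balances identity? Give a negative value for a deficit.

-0.5

By the sectoral-balances identity, CA = (S_private - I) + (T - G).
Private balance = 15.1 - 19.0 = -3.9
Government balance (T - G) = 3.4
CA = -3.9 + 3.4 = -0.5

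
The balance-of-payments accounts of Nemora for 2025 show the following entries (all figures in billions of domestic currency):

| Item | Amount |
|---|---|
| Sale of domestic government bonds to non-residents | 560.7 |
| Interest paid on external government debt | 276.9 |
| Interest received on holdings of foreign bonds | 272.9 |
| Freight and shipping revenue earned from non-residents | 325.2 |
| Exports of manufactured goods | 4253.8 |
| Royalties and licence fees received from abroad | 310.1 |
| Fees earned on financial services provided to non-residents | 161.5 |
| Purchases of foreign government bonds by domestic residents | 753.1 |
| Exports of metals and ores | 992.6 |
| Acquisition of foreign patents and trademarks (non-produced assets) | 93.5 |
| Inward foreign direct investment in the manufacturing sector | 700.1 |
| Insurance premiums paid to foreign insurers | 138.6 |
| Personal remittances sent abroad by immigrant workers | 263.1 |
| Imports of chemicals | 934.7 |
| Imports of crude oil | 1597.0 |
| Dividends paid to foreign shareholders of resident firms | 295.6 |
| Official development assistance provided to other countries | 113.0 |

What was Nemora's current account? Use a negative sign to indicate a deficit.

Goods: -934.7 - 1597.0 + 992.6 + 4253.8 = 2714.7
Services: 161.5 - 138.6 + 325.2 + 310.1 = 658.2
Primary income: -295.6 + 272.9 - 276.9 = -299.6
Secondary income: -263.1 - 113.0 = -376.1
Current account = 2714.7 + 658.2 + (-299.6) + (-376.1) = 2697.2
(Excluded from the current account — financial account: sale of domestic government bonds to non-residents 560.7, purchases of foreign government bonds by domestic residents 753.1, inward foreign direct investment in the manufacturing sector 700.1; capital account: acquisition of foreign patents and trademarks (non-produced assets) 93.5.)

2697.2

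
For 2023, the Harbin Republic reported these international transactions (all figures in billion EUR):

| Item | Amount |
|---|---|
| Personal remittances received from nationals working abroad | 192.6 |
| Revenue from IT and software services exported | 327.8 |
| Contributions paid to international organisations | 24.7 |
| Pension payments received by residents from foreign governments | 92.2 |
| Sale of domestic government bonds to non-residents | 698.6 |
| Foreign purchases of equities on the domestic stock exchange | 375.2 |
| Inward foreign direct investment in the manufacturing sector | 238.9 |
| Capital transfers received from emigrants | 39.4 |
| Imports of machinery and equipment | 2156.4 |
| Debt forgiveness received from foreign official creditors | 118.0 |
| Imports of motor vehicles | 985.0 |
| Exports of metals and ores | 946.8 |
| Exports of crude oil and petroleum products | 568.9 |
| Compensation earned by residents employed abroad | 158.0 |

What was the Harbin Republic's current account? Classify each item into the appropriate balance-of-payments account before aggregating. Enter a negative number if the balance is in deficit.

-879.8

Goods: 946.8 - 2156.4 - 985.0 + 568.9 = -1625.7
Services: 327.8
Primary income: 158.0
Secondary income: 92.2 - 24.7 + 192.6 = 260.1
Current account = (-1625.7) + 327.8 + 158.0 + 260.1 = -879.8
(Excluded from the current account — financial account: sale of domestic government bonds to non-residents 698.6, foreign purchases of equities on the domestic stock exchange 375.2, inward foreign direct investment in the manufacturing sector 238.9; capital account: capital transfers received from emigrants 39.4, debt forgiveness received from foreign official creditors 118.0.)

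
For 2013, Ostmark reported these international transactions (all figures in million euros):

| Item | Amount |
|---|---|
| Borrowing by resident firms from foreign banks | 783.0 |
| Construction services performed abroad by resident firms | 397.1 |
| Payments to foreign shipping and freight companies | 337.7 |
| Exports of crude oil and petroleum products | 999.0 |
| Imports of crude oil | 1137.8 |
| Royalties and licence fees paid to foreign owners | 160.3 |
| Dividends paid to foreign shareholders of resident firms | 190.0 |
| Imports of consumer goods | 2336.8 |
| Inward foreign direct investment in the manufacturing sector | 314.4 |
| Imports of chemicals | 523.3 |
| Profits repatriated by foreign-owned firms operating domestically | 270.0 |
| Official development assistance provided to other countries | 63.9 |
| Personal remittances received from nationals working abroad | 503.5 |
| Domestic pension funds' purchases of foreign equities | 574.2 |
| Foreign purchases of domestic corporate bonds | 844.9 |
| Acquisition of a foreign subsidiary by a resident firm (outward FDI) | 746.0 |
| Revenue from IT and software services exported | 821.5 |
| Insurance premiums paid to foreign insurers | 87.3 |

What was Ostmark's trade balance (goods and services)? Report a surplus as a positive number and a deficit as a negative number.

-2365.6

Goods: -523.3 - 2336.8 - 1137.8 + 999.0 = -2998.9
Services: -87.3 - 160.3 - 337.7 + 397.1 + 821.5 = 633.3
Trade balance = -2998.9 + 633.3 = -2365.6
(Excluded from the trade balance — financial account: borrowing by resident firms from foreign banks 783.0, inward foreign direct investment in the manufacturing sector 314.4, domestic pension funds' purchases of foreign equities 574.2, foreign purchases of domestic corporate bonds 844.9, acquisition of a foreign subsidiary by a resident firm (outward FDI) 746.0; primary income: dividends paid to foreign shareholders of resident firms 190.0, profits repatriated by foreign-owned firms operating domestically 270.0; secondary income: official development assistance provided to other countries 63.9, personal remittances received from nationals working abroad 503.5.)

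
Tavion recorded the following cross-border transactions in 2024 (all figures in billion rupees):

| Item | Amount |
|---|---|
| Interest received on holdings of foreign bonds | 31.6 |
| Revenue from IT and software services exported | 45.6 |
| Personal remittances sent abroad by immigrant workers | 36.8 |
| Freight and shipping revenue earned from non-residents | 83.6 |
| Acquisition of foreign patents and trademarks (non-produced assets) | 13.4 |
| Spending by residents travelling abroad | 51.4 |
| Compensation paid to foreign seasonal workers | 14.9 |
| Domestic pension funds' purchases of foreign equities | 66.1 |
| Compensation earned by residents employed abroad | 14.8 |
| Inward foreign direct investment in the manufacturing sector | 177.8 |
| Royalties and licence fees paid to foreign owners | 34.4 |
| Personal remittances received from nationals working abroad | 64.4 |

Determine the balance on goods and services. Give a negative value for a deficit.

43.4

Services: -34.4 - 51.4 + 45.6 + 83.6 = 43.4
Trade balance = 0.0 + 43.4 = 43.4
(Excluded from the trade balance — primary income: interest received on holdings of foreign bonds 31.6, compensation paid to foreign seasonal workers 14.9, compensation earned by residents employed abroad 14.8; secondary income: personal remittances sent abroad by immigrant workers 36.8, personal remittances received from nationals working abroad 64.4; capital account: acquisition of foreign patents and trademarks (non-produced assets) 13.4; financial account: domestic pension funds' purchases of foreign equities 66.1, inward foreign direct investment in the manufacturing sector 177.8.)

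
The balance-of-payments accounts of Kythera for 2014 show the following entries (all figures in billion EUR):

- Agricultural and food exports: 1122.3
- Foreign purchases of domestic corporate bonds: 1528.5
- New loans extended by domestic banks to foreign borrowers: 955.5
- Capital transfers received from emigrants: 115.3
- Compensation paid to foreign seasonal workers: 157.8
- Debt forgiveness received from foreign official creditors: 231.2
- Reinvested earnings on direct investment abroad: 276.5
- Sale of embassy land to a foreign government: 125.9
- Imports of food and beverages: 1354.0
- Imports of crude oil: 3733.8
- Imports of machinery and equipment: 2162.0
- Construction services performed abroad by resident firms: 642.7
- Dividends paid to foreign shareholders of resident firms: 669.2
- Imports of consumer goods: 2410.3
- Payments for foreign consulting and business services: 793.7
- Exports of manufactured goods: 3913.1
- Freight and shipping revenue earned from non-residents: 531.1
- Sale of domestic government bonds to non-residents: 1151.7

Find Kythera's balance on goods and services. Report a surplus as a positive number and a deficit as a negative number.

-4244.6

Goods: -2410.3 + 1122.3 + 3913.1 - 1354.0 - 3733.8 - 2162.0 = -4624.7
Services: 531.1 + 642.7 - 793.7 = 380.1
Trade balance = -4624.7 + 380.1 = -4244.6
(Excluded from the trade balance — financial account: foreign purchases of domestic corporate bonds 1528.5, new loans extended by domestic banks to foreign borrowers 955.5, sale of domestic government bonds to non-residents 1151.7; capital account: capital transfers received from emigrants 115.3, debt forgiveness received from foreign official creditors 231.2, sale of embassy land to a foreign government 125.9; primary income: compensation paid to foreign seasonal workers 157.8, reinvested earnings on direct investment abroad 276.5, dividends paid to foreign shareholders of resident firms 669.2.)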